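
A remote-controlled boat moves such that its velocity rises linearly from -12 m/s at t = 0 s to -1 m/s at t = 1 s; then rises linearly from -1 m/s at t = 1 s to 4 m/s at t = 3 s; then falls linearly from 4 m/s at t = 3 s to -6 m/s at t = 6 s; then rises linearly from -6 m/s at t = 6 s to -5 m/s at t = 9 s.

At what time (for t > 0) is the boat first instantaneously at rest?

v changes sign on 1–3 s (from -1 to 4); the graph is linear there, so v = 0 at t = 1 + (1)·(3 − 1)/(4 − -1) = 1.4 s.

t = 1.4 s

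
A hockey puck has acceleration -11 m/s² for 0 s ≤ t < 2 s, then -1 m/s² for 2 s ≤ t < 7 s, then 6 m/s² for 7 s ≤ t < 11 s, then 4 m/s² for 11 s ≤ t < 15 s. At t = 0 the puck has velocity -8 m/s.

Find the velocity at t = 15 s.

Δv equals the area under the a-t graph; then v = v₀ + Δv.
0–2 s: -11 × 2 = -22 m/s
2–7 s: -1 × 5 = -5 m/s
7–11 s: 6 × 4 = 24 m/s
11–15 s: 4 × 4 = 16 m/s
Δv = 13 m/s, so v(15) = -8 + (13) = 5 m/s.

5 m/s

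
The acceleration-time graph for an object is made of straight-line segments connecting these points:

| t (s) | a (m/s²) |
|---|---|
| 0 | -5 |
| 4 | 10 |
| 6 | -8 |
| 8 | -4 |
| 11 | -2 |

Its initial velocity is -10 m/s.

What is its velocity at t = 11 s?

Δv equals the area under the a-t graph; then v = v₀ + Δv.
0–4 s: ½(-5 + 10)(4) = 10 m/s
4–6 s: ½(10 + -8)(2) = 2 m/s
6–8 s: ½(-8 + -4)(2) = -12 m/s
8–11 s: ½(-4 + -2)(3) = -9 m/s
Δv = -9 m/s, so v(11) = -10 + (-9) = -19 m/s.

-19 m/s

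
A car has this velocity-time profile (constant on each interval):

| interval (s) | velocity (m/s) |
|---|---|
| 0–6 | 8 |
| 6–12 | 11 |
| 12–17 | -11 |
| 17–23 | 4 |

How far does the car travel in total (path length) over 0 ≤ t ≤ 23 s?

Distance (not displacement) is the total path length: add the absolute areas under v-t.
0–6 s: |8| × 6 = 48 m
6–12 s: |11| × 6 = 66 m
12–17 s: |-11| × 5 = 55 m
17–23 s: |4| × 6 = 24 m
Total distance = 193 m

193 m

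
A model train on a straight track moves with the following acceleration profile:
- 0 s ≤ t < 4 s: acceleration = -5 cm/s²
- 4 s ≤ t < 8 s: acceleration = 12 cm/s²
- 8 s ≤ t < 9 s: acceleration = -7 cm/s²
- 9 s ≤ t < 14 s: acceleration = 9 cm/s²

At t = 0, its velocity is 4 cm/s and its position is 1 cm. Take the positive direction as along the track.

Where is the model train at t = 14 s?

On each constant-a segment, Δv = aΔt and Δx = v₀Δt + ½aΔt²; chain segment to segment.
0–4 s: v starts 4 cm/s; Δx = 4·4 + ½·-5·4² = -24 cm; v ends -16 cm/s.
4–8 s: v starts -16 cm/s; Δx = -16·4 + ½·12·4² = 32 cm; v ends 32 cm/s.
8–9 s: v starts 32 cm/s; Δx = 32·1 + ½·-7·1² = 28.5 cm; v ends 25 cm/s.
9–14 s: v starts 25 cm/s; Δx = 25·5 + ½·9·5² = 237.5 cm; v ends 70 cm/s.
x(14) = 1 + Σ Δx = 275 cm.

275 cm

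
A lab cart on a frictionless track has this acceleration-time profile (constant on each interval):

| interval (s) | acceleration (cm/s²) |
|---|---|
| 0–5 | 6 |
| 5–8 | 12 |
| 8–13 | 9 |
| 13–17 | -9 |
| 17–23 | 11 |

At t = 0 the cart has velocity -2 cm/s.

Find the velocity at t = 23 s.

Δv equals the area under the a-t graph; then v = v₀ + Δv.
0–5 s: 6 × 5 = 30 cm/s
5–8 s: 12 × 3 = 36 cm/s
8–13 s: 9 × 5 = 45 cm/s
13–17 s: -9 × 4 = -36 cm/s
17–23 s: 11 × 6 = 66 cm/s
Δv = 141 cm/s, so v(23) = -2 + (141) = 139 cm/s.

139 cm/s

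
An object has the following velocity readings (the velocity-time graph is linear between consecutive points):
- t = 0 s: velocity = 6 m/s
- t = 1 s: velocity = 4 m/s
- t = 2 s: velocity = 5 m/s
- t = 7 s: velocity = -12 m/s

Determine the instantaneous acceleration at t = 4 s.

-3.4 m/s²

Acceleration is the slope of the v-t graph on 2–7 s: (-12 − 5)/(7 − 2) = -3.4 m/s².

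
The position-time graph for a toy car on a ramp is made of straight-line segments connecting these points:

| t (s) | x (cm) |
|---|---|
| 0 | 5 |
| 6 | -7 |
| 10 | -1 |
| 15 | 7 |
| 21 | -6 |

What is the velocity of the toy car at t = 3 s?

Velocity is the slope of the x-t graph on 0–6 s: (-7 − 5)/(6 − 0) = -2 cm/s.

-2 cm/s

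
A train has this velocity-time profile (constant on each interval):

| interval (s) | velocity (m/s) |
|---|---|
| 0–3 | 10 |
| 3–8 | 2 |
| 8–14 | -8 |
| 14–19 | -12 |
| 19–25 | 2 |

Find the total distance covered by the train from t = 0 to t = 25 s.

Distance (not displacement) is the total path length: add the absolute areas under v-t.
0–3 s: |10| × 3 = 30 m
3–8 s: |2| × 5 = 10 m
8–14 s: |-8| × 6 = 48 m
14–19 s: |-12| × 5 = 60 m
19–25 s: |2| × 6 = 12 m
Total distance = 160 m

160 m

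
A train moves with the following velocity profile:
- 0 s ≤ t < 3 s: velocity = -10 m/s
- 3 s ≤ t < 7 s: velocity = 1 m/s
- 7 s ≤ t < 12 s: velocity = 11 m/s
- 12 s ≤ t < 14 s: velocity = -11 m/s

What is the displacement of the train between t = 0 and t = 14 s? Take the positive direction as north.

Net displacement equals the area under the velocity-time graph (areas below the axis count negative).
0–3 s: -10 × 3 = -30 m
3–7 s: 1 × 4 = 4 m
7–12 s: 11 × 5 = 55 m
12–14 s: -11 × 2 = -22 m
Net displacement = 7 m

7 m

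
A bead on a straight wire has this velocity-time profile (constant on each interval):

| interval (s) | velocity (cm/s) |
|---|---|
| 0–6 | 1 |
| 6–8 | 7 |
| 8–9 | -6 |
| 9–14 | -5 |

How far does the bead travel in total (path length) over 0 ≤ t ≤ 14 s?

Distance (not displacement) is the total path length: add the absolute areas under v-t.
0–6 s: |1| × 6 = 6 cm
6–8 s: |7| × 2 = 14 cm
8–9 s: |-6| × 1 = 6 cm
9–14 s: |-5| × 5 = 25 cm
Total distance = 51 cm

51 cm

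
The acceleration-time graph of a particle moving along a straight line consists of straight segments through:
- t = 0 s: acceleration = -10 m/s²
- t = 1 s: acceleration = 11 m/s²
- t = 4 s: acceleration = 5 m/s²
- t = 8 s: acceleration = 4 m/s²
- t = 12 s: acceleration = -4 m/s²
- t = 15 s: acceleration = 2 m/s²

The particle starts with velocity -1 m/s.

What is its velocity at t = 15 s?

38.5 m/s

Δv equals the area under the a-t graph; then v = v₀ + Δv.
0–1 s: ½(-10 + 11)(1) = 0.5 m/s
1–4 s: ½(11 + 5)(3) = 24 m/s
4–8 s: ½(5 + 4)(4) = 18 m/s
8–12 s: ½(4 + -4)(4) = 0 m/s
12–15 s: ½(-4 + 2)(3) = -3 m/s
Δv = 39.5 m/s, so v(15) = -1 + (39.5) = 38.5 m/s.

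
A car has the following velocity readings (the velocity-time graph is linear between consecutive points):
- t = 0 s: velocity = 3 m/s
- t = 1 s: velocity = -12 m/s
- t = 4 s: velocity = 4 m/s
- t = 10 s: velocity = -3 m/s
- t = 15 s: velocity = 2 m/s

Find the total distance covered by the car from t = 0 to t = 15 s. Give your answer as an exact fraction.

Total distance travelled is ∫|v| dt — sum the magnitudes of each area piece.
0–1 s: v = 0 at t = 0.2 s; triangle areas 0.3 + 4.8 = 5.1 m
1–4 s: v = 0 at t = 3.25 s; triangle areas 13.5 + 1.5 = 15 m
4–10 s: v = 0 at t = 52/7 s; triangle areas 48/7 + 27/7 = 75/7 m
10–15 s: v = 0 at t = 13 s; triangle areas 4.5 + 2 = 6.5 m
Total distance = 1306/35 m

1306/35 m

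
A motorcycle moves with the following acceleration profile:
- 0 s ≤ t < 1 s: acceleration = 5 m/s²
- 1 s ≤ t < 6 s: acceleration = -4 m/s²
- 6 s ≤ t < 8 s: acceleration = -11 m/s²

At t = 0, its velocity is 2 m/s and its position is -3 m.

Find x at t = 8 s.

-61.5 m

On each constant-a segment, Δv = aΔt and Δx = v₀Δt + ½aΔt²; chain segment to segment.
0–1 s: v starts 2 m/s; Δx = 2·1 + ½·5·1² = 4.5 m; v ends 7 m/s.
1–6 s: v starts 7 m/s; Δx = 7·5 + ½·-4·5² = -15 m; v ends -13 m/s.
6–8 s: v starts -13 m/s; Δx = -13·2 + ½·-11·2² = -48 m; v ends -35 m/s.
x(8) = -3 + Σ Δx = -61.5 m.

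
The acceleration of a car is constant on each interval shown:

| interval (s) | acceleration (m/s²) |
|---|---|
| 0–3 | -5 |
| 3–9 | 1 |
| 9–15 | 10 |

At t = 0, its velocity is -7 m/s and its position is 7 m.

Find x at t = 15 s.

-66.5 m

On each constant-a segment, Δv = aΔt and Δx = v₀Δt + ½aΔt²; chain segment to segment.
0–3 s: v starts -7 m/s; Δx = -7·3 + ½·-5·3² = -43.5 m; v ends -22 m/s.
3–9 s: v starts -22 m/s; Δx = -22·6 + ½·1·6² = -114 m; v ends -16 m/s.
9–15 s: v starts -16 m/s; Δx = -16·6 + ½·10·6² = 84 m; v ends 44 m/s.
x(15) = 7 + Σ Δx = -66.5 m.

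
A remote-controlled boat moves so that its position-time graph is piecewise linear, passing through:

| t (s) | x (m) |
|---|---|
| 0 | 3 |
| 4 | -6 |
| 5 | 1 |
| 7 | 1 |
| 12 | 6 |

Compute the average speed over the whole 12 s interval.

Average speed = (total path length)/(elapsed time); on a piecewise-linear x-t graph the path length is Σ|Δx|.
0–4 s: |Δx| = |-6 − 3| = 9 m
4–5 s: |Δx| = |1 − -6| = 7 m
5–7 s: |Δx| = |1 − 1| = 0 m
7–12 s: |Δx| = |6 − 1| = 5 m
Total path = 21 m; average speed = 21/12 = 1.75 m/s.

1.75 m/s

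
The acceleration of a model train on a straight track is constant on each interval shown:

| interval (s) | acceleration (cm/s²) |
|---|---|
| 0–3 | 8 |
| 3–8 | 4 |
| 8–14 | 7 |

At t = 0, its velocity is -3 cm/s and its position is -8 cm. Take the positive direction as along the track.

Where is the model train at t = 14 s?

On each constant-a segment, Δv = aΔt and Δx = v₀Δt + ½aΔt²; chain segment to segment.
0–3 s: v starts -3 cm/s; Δx = -3·3 + ½·8·3² = 27 cm; v ends 21 cm/s.
3–8 s: v starts 21 cm/s; Δx = 21·5 + ½·4·5² = 155 cm; v ends 41 cm/s.
8–14 s: v starts 41 cm/s; Δx = 41·6 + ½·7·6² = 372 cm; v ends 83 cm/s.
x(14) = -8 + Σ Δx = 546 cm.

546 cm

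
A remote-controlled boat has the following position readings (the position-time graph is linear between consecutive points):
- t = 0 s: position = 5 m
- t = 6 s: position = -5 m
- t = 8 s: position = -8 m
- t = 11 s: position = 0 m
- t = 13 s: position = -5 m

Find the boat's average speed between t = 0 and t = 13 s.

Average speed = (total path length)/(elapsed time); on a piecewise-linear x-t graph the path length is Σ|Δx|.
0–6 s: |Δx| = |-5 − 5| = 10 m
6–8 s: |Δx| = |-8 − -5| = 3 m
8–11 s: |Δx| = |0 − -8| = 8 m
11–13 s: |Δx| = |-5 − 0| = 5 m
Total path = 26 m; average speed = 26/13 = 2 m/s.

2 m/s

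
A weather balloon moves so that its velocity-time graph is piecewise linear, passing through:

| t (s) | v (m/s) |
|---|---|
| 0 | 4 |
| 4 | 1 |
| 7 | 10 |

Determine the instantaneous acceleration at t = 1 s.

-0.75 m/s²

Acceleration is the slope of the v-t graph on 0–4 s: (1 − 4)/(4 − 0) = -0.75 m/s².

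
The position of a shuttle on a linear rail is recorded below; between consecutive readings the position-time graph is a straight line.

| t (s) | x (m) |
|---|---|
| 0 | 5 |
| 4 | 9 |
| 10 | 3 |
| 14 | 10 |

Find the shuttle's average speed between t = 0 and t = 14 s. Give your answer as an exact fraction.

17/14 m/s

Average speed = (total path length)/(elapsed time); on a piecewise-linear x-t graph the path length is Σ|Δx|.
0–4 s: |Δx| = |9 − 5| = 4 m
4–10 s: |Δx| = |3 − 9| = 6 m
10–14 s: |Δx| = |10 − 3| = 7 m
Total path = 17 m; average speed = 17/14 = 17/14 m/s.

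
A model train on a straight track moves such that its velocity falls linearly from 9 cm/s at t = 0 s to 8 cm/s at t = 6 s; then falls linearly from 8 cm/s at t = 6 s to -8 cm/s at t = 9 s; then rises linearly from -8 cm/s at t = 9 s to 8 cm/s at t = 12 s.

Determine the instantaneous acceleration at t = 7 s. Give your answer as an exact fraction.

-16/3 cm/s²

Acceleration is the slope of the v-t graph on 6–9 s: (-8 − 8)/(9 − 6) = -16/3 cm/s².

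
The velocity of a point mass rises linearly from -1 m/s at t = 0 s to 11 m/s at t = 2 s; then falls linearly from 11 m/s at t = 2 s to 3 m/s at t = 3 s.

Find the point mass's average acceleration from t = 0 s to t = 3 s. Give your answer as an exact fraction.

Average acceleration = Δv/Δt = (3 − -1)/(3 − 0) = 4/3 m/s².

4/3 m/s²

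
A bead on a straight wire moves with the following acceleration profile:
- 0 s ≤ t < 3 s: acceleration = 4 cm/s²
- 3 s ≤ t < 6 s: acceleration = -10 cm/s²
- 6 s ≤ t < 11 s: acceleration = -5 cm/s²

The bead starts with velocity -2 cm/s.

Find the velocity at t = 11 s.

-45 cm/s

Δv equals the area under the a-t graph; then v = v₀ + Δv.
0–3 s: 4 × 3 = 12 cm/s
3–6 s: -10 × 3 = -30 cm/s
6–11 s: -5 × 5 = -25 cm/s
Δv = -43 cm/s, so v(11) = -2 + (-43) = -45 cm/s.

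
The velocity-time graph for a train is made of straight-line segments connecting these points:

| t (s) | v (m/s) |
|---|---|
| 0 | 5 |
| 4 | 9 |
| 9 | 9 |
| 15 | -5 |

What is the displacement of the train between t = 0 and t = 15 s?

85 m

Net displacement equals the area under the velocity-time graph (areas below the axis count negative).
0–4 s: ½(5 + 9)(4) = 28 m
4–9 s: 9 × 5 = 45 m
9–15 s: ½(9 + -5)(6) = 12 m
Net displacement = 85 m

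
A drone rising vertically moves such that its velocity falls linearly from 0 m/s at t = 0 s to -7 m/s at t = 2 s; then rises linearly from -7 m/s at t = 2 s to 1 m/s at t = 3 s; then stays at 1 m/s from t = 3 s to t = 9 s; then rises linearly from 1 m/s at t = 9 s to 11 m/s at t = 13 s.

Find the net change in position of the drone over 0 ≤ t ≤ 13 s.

20 m

Net displacement equals the area under the velocity-time graph (areas below the axis count negative).
0–2 s: ½(0 + -7)(2) = -7 m
2–3 s: ½(-7 + 1)(1) = -3 m
3–9 s: 1 × 6 = 6 m
9–13 s: ½(1 + 11)(4) = 24 m
Net displacement = 20 m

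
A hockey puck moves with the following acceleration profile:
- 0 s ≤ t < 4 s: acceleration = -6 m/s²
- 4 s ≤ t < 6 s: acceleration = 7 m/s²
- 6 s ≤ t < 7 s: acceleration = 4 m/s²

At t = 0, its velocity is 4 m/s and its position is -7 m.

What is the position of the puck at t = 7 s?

-69 m

On each constant-a segment, Δv = aΔt and Δx = v₀Δt + ½aΔt²; chain segment to segment.
0–4 s: v starts 4 m/s; Δx = 4·4 + ½·-6·4² = -32 m; v ends -20 m/s.
4–6 s: v starts -20 m/s; Δx = -20·2 + ½·7·2² = -26 m; v ends -6 m/s.
6–7 s: v starts -6 m/s; Δx = -6·1 + ½·4·1² = -4 m; v ends -2 m/s.
x(7) = -7 + Σ Δx = -69 m.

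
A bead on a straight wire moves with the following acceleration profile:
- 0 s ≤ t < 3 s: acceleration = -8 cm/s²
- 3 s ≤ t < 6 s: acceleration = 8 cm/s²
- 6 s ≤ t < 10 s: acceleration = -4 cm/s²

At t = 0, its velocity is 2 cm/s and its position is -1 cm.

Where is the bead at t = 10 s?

On each constant-a segment, Δv = aΔt and Δx = v₀Δt + ½aΔt²; chain segment to segment.
0–3 s: v starts 2 cm/s; Δx = 2·3 + ½·-8·3² = -30 cm; v ends -22 cm/s.
3–6 s: v starts -22 cm/s; Δx = -22·3 + ½·8·3² = -30 cm; v ends 2 cm/s.
6–10 s: v starts 2 cm/s; Δx = 2·4 + ½·-4·4² = -24 cm; v ends -14 cm/s.
x(10) = -1 + Σ Δx = -85 cm.

-85 cm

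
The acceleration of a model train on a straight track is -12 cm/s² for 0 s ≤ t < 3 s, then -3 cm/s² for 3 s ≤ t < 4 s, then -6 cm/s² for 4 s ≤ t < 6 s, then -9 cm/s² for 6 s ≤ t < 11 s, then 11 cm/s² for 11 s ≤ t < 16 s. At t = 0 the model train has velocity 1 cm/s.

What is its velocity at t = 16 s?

Δv equals the area under the a-t graph; then v = v₀ + Δv.
0–3 s: -12 × 3 = -36 cm/s
3–4 s: -3 × 1 = -3 cm/s
4–6 s: -6 × 2 = -12 cm/s
6–11 s: -9 × 5 = -45 cm/s
11–16 s: 11 × 5 = 55 cm/s
Δv = -41 cm/s, so v(16) = 1 + (-41) = -40 cm/s.

-40 cm/s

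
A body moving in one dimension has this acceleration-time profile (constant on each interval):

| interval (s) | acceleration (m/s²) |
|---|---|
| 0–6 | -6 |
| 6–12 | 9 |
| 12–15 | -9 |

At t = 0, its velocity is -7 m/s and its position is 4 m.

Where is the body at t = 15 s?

On each constant-a segment, Δv = aΔt and Δx = v₀Δt + ½aΔt²; chain segment to segment.
0–6 s: v starts -7 m/s; Δx = -7·6 + ½·-6·6² = -150 m; v ends -43 m/s.
6–12 s: v starts -43 m/s; Δx = -43·6 + ½·9·6² = -96 m; v ends 11 m/s.
12–15 s: v starts 11 m/s; Δx = 11·3 + ½·-9·3² = -7.5 m; v ends -16 m/s.
x(15) = 4 + Σ Δx = -249.5 m.

-249.5 m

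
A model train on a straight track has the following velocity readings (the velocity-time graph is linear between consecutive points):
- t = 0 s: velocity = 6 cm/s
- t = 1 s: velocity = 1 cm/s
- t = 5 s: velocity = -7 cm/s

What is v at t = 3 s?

On 1–5 s the graph is linear from 1 to -7 cm/s: v(3) = 1 + (-7 − 1)·(3 − 1)/(5 − 1) = -3 cm/s.

-3 cm/s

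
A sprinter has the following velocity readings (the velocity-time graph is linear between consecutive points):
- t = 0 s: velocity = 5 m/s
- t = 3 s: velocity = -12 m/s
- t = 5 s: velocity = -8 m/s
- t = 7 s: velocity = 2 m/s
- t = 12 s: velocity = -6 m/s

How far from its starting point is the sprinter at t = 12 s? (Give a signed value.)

Displacement is the signed area under the v-t curve.
0–3 s: ½(5 + -12)(3) = -10.5 m
3–5 s: ½(-12 + -8)(2) = -20 m
5–7 s: ½(-8 + 2)(2) = -6 m
7–12 s: ½(2 + -6)(5) = -10 m
Net displacement = -46.5 m

-46.5 m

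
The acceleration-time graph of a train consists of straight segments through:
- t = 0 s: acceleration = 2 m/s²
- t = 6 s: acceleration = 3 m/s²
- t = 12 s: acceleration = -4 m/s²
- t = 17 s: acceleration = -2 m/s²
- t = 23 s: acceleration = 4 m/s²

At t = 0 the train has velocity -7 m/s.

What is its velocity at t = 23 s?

-4 m/s

Δv equals the area under the a-t graph; then v = v₀ + Δv.
0–6 s: ½(2 + 3)(6) = 15 m/s
6–12 s: ½(3 + -4)(6) = -3 m/s
12–17 s: ½(-4 + -2)(5) = -15 m/s
17–23 s: ½(-2 + 4)(6) = 6 m/s
Δv = 3 m/s, so v(23) = -7 + (3) = -4 m/s.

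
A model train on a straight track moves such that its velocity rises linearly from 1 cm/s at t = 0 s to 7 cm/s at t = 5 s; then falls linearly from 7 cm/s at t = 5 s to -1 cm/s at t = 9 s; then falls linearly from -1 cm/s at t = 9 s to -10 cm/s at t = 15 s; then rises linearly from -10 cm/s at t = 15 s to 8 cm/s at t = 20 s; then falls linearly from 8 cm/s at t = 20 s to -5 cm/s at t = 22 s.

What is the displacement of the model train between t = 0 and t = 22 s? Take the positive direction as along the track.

Displacement is the signed area under the v-t curve.
0–5 s: ½(1 + 7)(5) = 20 cm
5–9 s: ½(7 + -1)(4) = 12 cm
9–15 s: ½(-1 + -10)(6) = -33 cm
15–20 s: ½(-10 + 8)(5) = -5 cm
20–22 s: ½(8 + -5)(2) = 3 cm
Net displacement = -3 cm

-3 cm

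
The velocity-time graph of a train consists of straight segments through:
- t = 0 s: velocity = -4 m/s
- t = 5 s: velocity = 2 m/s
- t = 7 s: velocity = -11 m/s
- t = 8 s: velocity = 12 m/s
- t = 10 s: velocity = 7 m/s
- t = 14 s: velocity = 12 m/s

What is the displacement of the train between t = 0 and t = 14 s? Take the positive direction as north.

43.5 m

Displacement is the signed area under the v-t curve.
0–5 s: ½(-4 + 2)(5) = -5 m
5–7 s: ½(2 + -11)(2) = -9 m
7–8 s: ½(-11 + 12)(1) = 0.5 m
8–10 s: ½(12 + 7)(2) = 19 m
10–14 s: ½(7 + 12)(4) = 38 m
Net displacement = 43.5 m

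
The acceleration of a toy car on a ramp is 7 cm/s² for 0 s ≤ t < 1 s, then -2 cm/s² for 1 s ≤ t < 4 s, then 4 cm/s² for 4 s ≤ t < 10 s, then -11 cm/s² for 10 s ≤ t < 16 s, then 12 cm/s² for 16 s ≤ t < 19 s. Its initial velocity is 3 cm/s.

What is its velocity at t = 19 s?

-2 cm/s

Δv equals the area under the a-t graph; then v = v₀ + Δv.
0–1 s: 7 × 1 = 7 cm/s
1–4 s: -2 × 3 = -6 cm/s
4–10 s: 4 × 6 = 24 cm/s
10–16 s: -11 × 6 = -66 cm/s
16–19 s: 12 × 3 = 36 cm/s
Δv = -5 cm/s, so v(19) = 3 + (-5) = -2 cm/s.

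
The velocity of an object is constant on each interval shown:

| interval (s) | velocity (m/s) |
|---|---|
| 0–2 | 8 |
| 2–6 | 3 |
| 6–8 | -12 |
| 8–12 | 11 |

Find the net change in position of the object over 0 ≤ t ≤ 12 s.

48 m

Net displacement equals the area under the velocity-time graph (areas below the axis count negative).
0–2 s: 8 × 2 = 16 m
2–6 s: 3 × 4 = 12 m
6–8 s: -12 × 2 = -24 m
8–12 s: 11 × 4 = 44 m
Net displacement = 48 m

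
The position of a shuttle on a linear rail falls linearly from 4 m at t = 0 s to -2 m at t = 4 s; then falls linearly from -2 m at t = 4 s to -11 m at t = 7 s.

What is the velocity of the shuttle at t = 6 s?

-3 m/s

Velocity is the slope of the x-t graph on 4–7 s: (-11 − -2)/(7 − 4) = -3 m/s.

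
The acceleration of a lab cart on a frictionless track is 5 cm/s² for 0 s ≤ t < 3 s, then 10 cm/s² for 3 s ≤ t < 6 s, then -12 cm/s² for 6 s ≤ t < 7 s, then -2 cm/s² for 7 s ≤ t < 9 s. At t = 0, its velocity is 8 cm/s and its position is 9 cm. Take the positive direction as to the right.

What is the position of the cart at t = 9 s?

On each constant-a segment, Δv = aΔt and Δx = v₀Δt + ½aΔt²; chain segment to segment.
0–3 s: v starts 8 cm/s; Δx = 8·3 + ½·5·3² = 46.5 cm; v ends 23 cm/s.
3–6 s: v starts 23 cm/s; Δx = 23·3 + ½·10·3² = 114 cm; v ends 53 cm/s.
6–7 s: v starts 53 cm/s; Δx = 53·1 + ½·-12·1² = 47 cm; v ends 41 cm/s.
7–9 s: v starts 41 cm/s; Δx = 41·2 + ½·-2·2² = 78 cm; v ends 37 cm/s.
x(9) = 9 + Σ Δx = 294.5 cm.

294.5 cm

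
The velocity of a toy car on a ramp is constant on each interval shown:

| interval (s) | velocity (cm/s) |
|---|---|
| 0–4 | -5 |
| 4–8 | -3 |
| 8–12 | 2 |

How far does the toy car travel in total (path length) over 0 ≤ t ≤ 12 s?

Distance (not displacement) is the total path length: add the absolute areas under v-t.
0–4 s: |-5| × 4 = 20 cm
4–8 s: |-3| × 4 = 12 cm
8–12 s: |2| × 4 = 8 cm
Total distance = 40 cm

40 cm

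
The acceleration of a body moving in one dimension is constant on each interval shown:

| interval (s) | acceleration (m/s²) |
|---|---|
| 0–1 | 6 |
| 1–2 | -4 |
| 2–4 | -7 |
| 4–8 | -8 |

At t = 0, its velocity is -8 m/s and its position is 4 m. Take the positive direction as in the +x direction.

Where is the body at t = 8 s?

On each constant-a segment, Δv = aΔt and Δx = v₀Δt + ½aΔt²; chain segment to segment.
0–1 s: v starts -8 m/s; Δx = -8·1 + ½·6·1² = -5 m; v ends -2 m/s.
1–2 s: v starts -2 m/s; Δx = -2·1 + ½·-4·1² = -4 m; v ends -6 m/s.
2–4 s: v starts -6 m/s; Δx = -6·2 + ½·-7·2² = -26 m; v ends -20 m/s.
4–8 s: v starts -20 m/s; Δx = -20·4 + ½·-8·4² = -144 m; v ends -52 m/s.
x(8) = 4 + Σ Δx = -175 m.

-175 m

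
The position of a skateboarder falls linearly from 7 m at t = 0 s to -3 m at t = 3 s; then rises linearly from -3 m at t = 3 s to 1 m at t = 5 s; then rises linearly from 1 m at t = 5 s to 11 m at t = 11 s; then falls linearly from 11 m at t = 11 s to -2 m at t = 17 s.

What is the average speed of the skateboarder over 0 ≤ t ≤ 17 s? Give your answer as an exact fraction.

Average speed = (total path length)/(elapsed time); on a piecewise-linear x-t graph the path length is Σ|Δx|.
0–3 s: |Δx| = |-3 − 7| = 10 m
3–5 s: |Δx| = |1 − -3| = 4 m
5–11 s: |Δx| = |11 − 1| = 10 m
11–17 s: |Δx| = |-2 − 11| = 13 m
Total path = 37 m; average speed = 37/17 = 37/17 m/s.

37/17 m/s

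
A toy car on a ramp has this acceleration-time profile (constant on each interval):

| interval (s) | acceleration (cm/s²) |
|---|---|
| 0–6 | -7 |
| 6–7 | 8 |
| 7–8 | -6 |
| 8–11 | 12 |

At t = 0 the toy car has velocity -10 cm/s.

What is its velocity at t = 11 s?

-14 cm/s

Δv equals the area under the a-t graph; then v = v₀ + Δv.
0–6 s: -7 × 6 = -42 cm/s
6–7 s: 8 × 1 = 8 cm/s
7–8 s: -6 × 1 = -6 cm/s
8–11 s: 12 × 3 = 36 cm/s
Δv = -4 cm/s, so v(11) = -10 + (-4) = -14 cm/s.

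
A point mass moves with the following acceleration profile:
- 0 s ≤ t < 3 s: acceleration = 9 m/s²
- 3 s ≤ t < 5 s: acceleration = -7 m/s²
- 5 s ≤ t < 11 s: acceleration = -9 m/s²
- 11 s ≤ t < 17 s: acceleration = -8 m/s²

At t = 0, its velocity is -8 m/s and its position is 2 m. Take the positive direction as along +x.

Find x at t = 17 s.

-527.5 m

On each constant-a segment, Δv = aΔt and Δx = v₀Δt + ½aΔt²; chain segment to segment.
0–3 s: v starts -8 m/s; Δx = -8·3 + ½·9·3² = 16.5 m; v ends 19 m/s.
3–5 s: v starts 19 m/s; Δx = 19·2 + ½·-7·2² = 24 m; v ends 5 m/s.
5–11 s: v starts 5 m/s; Δx = 5·6 + ½·-9·6² = -132 m; v ends -49 m/s.
11–17 s: v starts -49 m/s; Δx = -49·6 + ½·-8·6² = -438 m; v ends -97 m/s.
x(17) = 2 + Σ Δx = -527.5 m.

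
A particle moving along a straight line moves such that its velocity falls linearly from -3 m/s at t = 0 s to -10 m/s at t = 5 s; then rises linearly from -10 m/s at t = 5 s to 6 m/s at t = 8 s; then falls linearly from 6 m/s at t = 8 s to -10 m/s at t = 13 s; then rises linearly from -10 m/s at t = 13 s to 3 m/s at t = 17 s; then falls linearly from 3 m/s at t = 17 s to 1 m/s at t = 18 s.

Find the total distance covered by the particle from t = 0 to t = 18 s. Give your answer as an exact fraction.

2217/26 m

Distance (not displacement) is the total path length: add the absolute areas under v-t.
0–5 s: |½(-3 + -10)(5)| = 32.5 m
5–8 s: v = 0 at t = 6.875 s; triangle areas 9.375 + 3.375 = 12.75 m
8–13 s: v = 0 at t = 9.875 s; triangle areas 5.625 + 15.625 = 21.25 m
13–17 s: v = 0 at t = 209/13 s; triangle areas 200/13 + 18/13 = 218/13 m
17–18 s: |½(3 + 1)(1)| = 2 m
Total distance = 2217/26 m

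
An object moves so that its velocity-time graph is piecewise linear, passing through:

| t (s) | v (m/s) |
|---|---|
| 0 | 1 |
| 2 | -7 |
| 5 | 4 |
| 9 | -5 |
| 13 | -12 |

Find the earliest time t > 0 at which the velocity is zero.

t = 0.25 s

v changes sign on 0–2 s (from 1 to -7); the graph is linear there, so v = 0 at t = 0 + (-1)·(2 − 0)/(-7 − 1) = 0.25 s.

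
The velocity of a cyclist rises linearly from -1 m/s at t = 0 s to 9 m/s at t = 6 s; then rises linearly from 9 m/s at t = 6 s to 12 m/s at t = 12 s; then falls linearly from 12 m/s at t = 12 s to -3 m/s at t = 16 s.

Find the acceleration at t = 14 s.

Acceleration is the slope of the v-t graph on 12–16 s: (-3 − 12)/(16 − 12) = -3.75 m/s².

-3.75 m/s²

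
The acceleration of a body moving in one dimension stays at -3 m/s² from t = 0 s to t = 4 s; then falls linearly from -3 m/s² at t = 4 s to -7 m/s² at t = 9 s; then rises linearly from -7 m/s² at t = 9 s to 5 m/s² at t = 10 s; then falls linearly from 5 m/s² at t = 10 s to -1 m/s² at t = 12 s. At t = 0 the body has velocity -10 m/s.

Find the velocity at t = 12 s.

Δv equals the area under the a-t graph; then v = v₀ + Δv.
0–4 s: -3 × 4 = -12 m/s
4–9 s: ½(-3 + -7)(5) = -25 m/s
9–10 s: ½(-7 + 5)(1) = -1 m/s
10–12 s: ½(5 + -1)(2) = 4 m/s
Δv = -34 m/s, so v(12) = -10 + (-34) = -44 m/s.

-44 m/s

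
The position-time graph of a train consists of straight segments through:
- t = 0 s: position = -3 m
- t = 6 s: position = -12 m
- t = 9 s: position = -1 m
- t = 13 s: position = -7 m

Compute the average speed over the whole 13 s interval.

2 m/s

Average speed = (total path length)/(elapsed time); on a piecewise-linear x-t graph the path length is Σ|Δx|.
0–6 s: |Δx| = |-12 − -3| = 9 m
6–9 s: |Δx| = |-1 − -12| = 11 m
9–13 s: |Δx| = |-7 − -1| = 6 m
Total path = 26 m; average speed = 26/13 = 2 m/s.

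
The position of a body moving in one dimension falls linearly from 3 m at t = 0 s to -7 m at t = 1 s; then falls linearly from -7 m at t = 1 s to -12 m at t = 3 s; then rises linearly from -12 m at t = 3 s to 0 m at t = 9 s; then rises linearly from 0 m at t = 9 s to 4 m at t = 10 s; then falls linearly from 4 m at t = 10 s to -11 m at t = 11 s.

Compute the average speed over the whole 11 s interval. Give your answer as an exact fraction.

46/11 m/s

Average speed = (total path length)/(elapsed time); on a piecewise-linear x-t graph the path length is Σ|Δx|.
0–1 s: |Δx| = |-7 − 3| = 10 m
1–3 s: |Δx| = |-12 − -7| = 5 m
3–9 s: |Δx| = |0 − -12| = 12 m
9–10 s: |Δx| = |4 − 0| = 4 m
10–11 s: |Δx| = |-11 − 4| = 15 m
Total path = 46 m; average speed = 46/11 = 46/11 m/s.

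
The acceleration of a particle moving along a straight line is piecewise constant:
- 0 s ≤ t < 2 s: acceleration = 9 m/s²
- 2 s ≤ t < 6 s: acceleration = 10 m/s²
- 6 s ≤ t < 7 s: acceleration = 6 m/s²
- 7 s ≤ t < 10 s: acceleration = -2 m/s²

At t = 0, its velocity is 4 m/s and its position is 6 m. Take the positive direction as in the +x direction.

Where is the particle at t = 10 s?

460 m

On each constant-a segment, Δv = aΔt and Δx = v₀Δt + ½aΔt²; chain segment to segment.
0–2 s: v starts 4 m/s; Δx = 4·2 + ½·9·2² = 26 m; v ends 22 m/s.
2–6 s: v starts 22 m/s; Δx = 22·4 + ½·10·4² = 168 m; v ends 62 m/s.
6–7 s: v starts 62 m/s; Δx = 62·1 + ½·6·1² = 65 m; v ends 68 m/s.
7–10 s: v starts 68 m/s; Δx = 68·3 + ½·-2·3² = 195 m; v ends 62 m/s.
x(10) = 6 + Σ Δx = 460 m.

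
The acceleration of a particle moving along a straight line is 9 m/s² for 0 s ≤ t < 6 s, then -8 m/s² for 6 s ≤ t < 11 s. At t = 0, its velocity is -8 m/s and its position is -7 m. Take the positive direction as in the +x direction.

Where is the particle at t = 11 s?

On each constant-a segment, Δv = aΔt and Δx = v₀Δt + ½aΔt²; chain segment to segment.
0–6 s: v starts -8 m/s; Δx = -8·6 + ½·9·6² = 114 m; v ends 46 m/s.
6–11 s: v starts 46 m/s; Δx = 46·5 + ½·-8·5² = 130 m; v ends 6 m/s.
x(11) = -7 + Σ Δx = 237 m.

237 m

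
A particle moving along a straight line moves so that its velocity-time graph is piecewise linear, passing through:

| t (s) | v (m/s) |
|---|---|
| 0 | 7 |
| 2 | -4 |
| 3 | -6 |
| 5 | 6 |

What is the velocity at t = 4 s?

0 m/s

On 3–5 s the graph is linear from -6 to 6 m/s: v(4) = -6 + (6 − -6)·(4 − 3)/(5 − 3) = 0 m/s.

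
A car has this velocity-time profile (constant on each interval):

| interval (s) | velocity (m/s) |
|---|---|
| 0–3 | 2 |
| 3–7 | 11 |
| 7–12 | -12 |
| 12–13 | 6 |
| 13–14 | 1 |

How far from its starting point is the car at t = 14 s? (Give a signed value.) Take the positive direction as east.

Net displacement equals the area under the velocity-time graph (areas below the axis count negative).
0–3 s: 2 × 3 = 6 m
3–7 s: 11 × 4 = 44 m
7–12 s: -12 × 5 = -60 m
12–13 s: 6 × 1 = 6 m
13–14 s: 1 × 1 = 1 m
Net displacement = -3 m

-3 m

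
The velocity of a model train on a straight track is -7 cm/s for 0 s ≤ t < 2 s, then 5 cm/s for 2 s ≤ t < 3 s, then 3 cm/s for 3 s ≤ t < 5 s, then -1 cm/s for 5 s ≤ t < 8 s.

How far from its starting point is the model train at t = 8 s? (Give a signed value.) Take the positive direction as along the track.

-6 cm

Displacement is the signed area under the v-t curve.
0–2 s: -7 × 2 = -14 cm
2–3 s: 5 × 1 = 5 cm
3–5 s: 3 × 2 = 6 cm
5–8 s: -1 × 3 = -3 cm
Net displacement = -6 cm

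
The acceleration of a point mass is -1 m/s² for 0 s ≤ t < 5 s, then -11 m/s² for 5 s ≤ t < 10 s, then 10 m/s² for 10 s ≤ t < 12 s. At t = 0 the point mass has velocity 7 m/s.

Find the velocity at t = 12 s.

-33 m/s

Δv equals the area under the a-t graph; then v = v₀ + Δv.
0–5 s: -1 × 5 = -5 m/s
5–10 s: -11 × 5 = -55 m/s
10–12 s: 10 × 2 = 20 m/s
Δv = -40 m/s, so v(12) = 7 + (-40) = -33 m/s.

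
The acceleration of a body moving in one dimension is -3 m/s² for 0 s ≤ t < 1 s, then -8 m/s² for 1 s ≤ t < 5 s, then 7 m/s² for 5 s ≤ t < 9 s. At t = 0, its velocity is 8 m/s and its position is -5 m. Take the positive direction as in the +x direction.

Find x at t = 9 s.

-94.5 m

On each constant-a segment, Δv = aΔt and Δx = v₀Δt + ½aΔt²; chain segment to segment.
0–1 s: v starts 8 m/s; Δx = 8·1 + ½·-3·1² = 6.5 m; v ends 5 m/s.
1–5 s: v starts 5 m/s; Δx = 5·4 + ½·-8·4² = -44 m; v ends -27 m/s.
5–9 s: v starts -27 m/s; Δx = -27·4 + ½·7·4² = -52 m; v ends 1 m/s.
x(9) = -5 + Σ Δx = -94.5 m.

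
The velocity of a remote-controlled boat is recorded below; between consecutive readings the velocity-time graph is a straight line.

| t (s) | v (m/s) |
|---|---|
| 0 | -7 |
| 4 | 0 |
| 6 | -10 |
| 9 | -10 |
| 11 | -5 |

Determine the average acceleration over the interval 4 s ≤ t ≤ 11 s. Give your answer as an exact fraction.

Average acceleration = Δv/Δt = (-5 − 0)/(11 − 4) = -5/7 m/s².

-5/7 m/s²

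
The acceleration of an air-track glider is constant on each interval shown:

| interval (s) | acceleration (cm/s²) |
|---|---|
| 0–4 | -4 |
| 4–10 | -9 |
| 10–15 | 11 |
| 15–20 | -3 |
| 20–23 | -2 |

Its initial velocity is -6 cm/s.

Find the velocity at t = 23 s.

-42 cm/s

Δv equals the area under the a-t graph; then v = v₀ + Δv.
0–4 s: -4 × 4 = -16 cm/s
4–10 s: -9 × 6 = -54 cm/s
10–15 s: 11 × 5 = 55 cm/s
15–20 s: -3 × 5 = -15 cm/s
20–23 s: -2 × 3 = -6 cm/s
Δv = -36 cm/s, so v(23) = -6 + (-36) = -42 cm/s.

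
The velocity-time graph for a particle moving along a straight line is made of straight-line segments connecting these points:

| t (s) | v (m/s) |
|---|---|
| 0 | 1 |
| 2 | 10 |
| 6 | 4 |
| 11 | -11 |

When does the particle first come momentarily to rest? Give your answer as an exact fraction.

t = 22/3 s

v changes sign on 6–11 s (from 4 to -11); the graph is linear there, so v = 0 at t = 6 + (-4)·(11 − 6)/(-11 − 4) = 22/3 s.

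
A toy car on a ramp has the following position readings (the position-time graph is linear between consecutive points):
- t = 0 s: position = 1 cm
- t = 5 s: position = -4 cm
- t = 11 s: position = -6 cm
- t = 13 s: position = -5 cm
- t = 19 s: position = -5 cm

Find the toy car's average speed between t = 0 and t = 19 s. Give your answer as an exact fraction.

8/19 cm/s

Average speed = (total path length)/(elapsed time); on a piecewise-linear x-t graph the path length is Σ|Δx|.
0–5 s: |Δx| = |-4 − 1| = 5 cm
5–11 s: |Δx| = |-6 − -4| = 2 cm
11–13 s: |Δx| = |-5 − -6| = 1 cm
13–19 s: |Δx| = |-5 − -5| = 0 cm
Total path = 8 cm; average speed = 8/19 = 8/19 cm/s.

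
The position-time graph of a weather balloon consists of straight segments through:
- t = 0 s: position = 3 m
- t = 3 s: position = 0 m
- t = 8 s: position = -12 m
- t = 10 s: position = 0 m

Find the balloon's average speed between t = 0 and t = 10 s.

2.7 m/s

Average speed = (total path length)/(elapsed time); on a piecewise-linear x-t graph the path length is Σ|Δx|.
0–3 s: |Δx| = |0 − 3| = 3 m
3–8 s: |Δx| = |-12 − 0| = 12 m
8–10 s: |Δx| = |0 − -12| = 12 m
Total path = 27 m; average speed = 27/10 = 2.7 m/s.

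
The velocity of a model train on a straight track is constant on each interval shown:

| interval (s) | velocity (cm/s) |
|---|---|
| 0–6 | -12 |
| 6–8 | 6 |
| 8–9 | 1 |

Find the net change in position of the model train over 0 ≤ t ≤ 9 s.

Net displacement equals the area under the velocity-time graph (areas below the axis count negative).
0–6 s: -12 × 6 = -72 cm
6–8 s: 6 × 2 = 12 cm
8–9 s: 1 × 1 = 1 cm
Net displacement = -59 cm

-59 cm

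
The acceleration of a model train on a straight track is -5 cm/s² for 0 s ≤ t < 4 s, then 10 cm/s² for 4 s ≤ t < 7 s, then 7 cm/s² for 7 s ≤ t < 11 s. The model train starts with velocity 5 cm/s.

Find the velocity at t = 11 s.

43 cm/s

Δv equals the area under the a-t graph; then v = v₀ + Δv.
0–4 s: -5 × 4 = -20 cm/s
4–7 s: 10 × 3 = 30 cm/s
7–11 s: 7 × 4 = 28 cm/s
Δv = 38 cm/s, so v(11) = 5 + (38) = 43 cm/s.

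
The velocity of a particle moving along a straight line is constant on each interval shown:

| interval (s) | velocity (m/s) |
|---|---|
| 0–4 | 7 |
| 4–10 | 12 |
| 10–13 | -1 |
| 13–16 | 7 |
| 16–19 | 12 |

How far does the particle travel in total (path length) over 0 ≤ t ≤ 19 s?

160 m

Total distance travelled is ∫|v| dt — sum the magnitudes of each area piece.
0–4 s: |7| × 4 = 28 m
4–10 s: |12| × 6 = 72 m
10–13 s: |-1| × 3 = 3 m
13–16 s: |7| × 3 = 21 m
16–19 s: |12| × 3 = 36 m
Total distance = 160 m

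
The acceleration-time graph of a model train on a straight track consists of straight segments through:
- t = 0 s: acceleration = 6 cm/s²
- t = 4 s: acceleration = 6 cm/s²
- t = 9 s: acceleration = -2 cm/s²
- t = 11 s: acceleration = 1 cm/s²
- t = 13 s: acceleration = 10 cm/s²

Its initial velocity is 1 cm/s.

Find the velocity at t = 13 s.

45 cm/s

Δv equals the area under the a-t graph; then v = v₀ + Δv.
0–4 s: 6 × 4 = 24 cm/s
4–9 s: ½(6 + -2)(5) = 10 cm/s
9–11 s: ½(-2 + 1)(2) = -1 cm/s
11–13 s: ½(1 + 10)(2) = 11 cm/s
Δv = 44 cm/s, so v(13) = 1 + (44) = 45 cm/s.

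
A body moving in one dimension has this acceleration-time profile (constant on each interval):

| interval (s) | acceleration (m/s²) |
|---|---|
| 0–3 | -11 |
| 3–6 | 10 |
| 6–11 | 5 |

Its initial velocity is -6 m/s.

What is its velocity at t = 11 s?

Δv equals the area under the a-t graph; then v = v₀ + Δv.
0–3 s: -11 × 3 = -33 m/s
3–6 s: 10 × 3 = 30 m/s
6–11 s: 5 × 5 = 25 m/s
Δv = 22 m/s, so v(11) = -6 + (22) = 16 m/s.

16 m/s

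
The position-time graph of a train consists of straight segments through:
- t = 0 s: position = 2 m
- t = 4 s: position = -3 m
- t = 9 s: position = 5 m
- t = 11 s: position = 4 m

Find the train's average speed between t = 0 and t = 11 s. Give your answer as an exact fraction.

14/11 m/s

Average speed = (total path length)/(elapsed time); on a piecewise-linear x-t graph the path length is Σ|Δx|.
0–4 s: |Δx| = |-3 − 2| = 5 m
4–9 s: |Δx| = |5 − -3| = 8 m
9–11 s: |Δx| = |4 − 5| = 1 m
Total path = 14 m; average speed = 14/11 = 14/11 m/s.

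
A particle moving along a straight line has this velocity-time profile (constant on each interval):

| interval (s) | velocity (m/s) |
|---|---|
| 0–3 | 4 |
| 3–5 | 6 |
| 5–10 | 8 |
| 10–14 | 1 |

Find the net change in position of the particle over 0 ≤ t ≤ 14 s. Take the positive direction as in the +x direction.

68 m

Net displacement equals the area under the velocity-time graph (areas below the axis count negative).
0–3 s: 4 × 3 = 12 m
3–5 s: 6 × 2 = 12 m
5–10 s: 8 × 5 = 40 m
10–14 s: 1 × 4 = 4 m
Net displacement = 68 m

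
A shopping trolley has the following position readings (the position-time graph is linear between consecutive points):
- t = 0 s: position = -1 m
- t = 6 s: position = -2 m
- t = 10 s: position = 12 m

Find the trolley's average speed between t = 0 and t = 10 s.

Average speed = (total path length)/(elapsed time); on a piecewise-linear x-t graph the path length is Σ|Δx|.
0–6 s: |Δx| = |-2 − -1| = 1 m
6–10 s: |Δx| = |12 − -2| = 14 m
Total path = 15 m; average speed = 15/10 = 1.5 m/s.

1.5 m/s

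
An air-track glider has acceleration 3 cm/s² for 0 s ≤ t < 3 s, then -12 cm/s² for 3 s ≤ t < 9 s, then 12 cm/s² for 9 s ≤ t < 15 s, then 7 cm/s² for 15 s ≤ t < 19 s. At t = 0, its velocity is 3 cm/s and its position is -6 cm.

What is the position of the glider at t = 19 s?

On each constant-a segment, Δv = aΔt and Δx = v₀Δt + ½aΔt²; chain segment to segment.
0–3 s: v starts 3 cm/s; Δx = 3·3 + ½·3·3² = 22.5 cm; v ends 12 cm/s.
3–9 s: v starts 12 cm/s; Δx = 12·6 + ½·-12·6² = -144 cm; v ends -60 cm/s.
9–15 s: v starts -60 cm/s; Δx = -60·6 + ½·12·6² = -144 cm; v ends 12 cm/s.
15–19 s: v starts 12 cm/s; Δx = 12·4 + ½·7·4² = 104 cm; v ends 40 cm/s.
x(19) = -6 + Σ Δx = -167.5 cm.

-167.5 cm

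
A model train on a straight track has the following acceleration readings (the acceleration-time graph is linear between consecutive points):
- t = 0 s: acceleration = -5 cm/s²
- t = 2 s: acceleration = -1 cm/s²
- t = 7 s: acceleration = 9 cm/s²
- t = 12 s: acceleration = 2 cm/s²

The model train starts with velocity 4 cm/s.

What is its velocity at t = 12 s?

45.5 cm/s

Δv equals the area under the a-t graph; then v = v₀ + Δv.
0–2 s: ½(-5 + -1)(2) = -6 cm/s
2–7 s: ½(-1 + 9)(5) = 20 cm/s
7–12 s: ½(9 + 2)(5) = 27.5 cm/s
Δv = 41.5 cm/s, so v(12) = 4 + (41.5) = 45.5 cm/s.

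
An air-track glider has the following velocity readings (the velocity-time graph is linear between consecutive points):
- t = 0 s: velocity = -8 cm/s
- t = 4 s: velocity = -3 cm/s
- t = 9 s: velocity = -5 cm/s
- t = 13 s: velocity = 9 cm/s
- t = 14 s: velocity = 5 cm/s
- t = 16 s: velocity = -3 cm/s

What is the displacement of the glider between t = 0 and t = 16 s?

Net displacement equals the area under the velocity-time graph (areas below the axis count negative).
0–4 s: ½(-8 + -3)(4) = -22 cm
4–9 s: ½(-3 + -5)(5) = -20 cm
9–13 s: ½(-5 + 9)(4) = 8 cm
13–14 s: ½(9 + 5)(1) = 7 cm
14–16 s: ½(5 + -3)(2) = 2 cm
Net displacement = -25 cm

-25 cm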